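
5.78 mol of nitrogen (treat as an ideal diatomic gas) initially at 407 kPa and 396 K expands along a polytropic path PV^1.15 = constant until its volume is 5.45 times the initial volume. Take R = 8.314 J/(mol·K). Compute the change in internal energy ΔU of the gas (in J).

V₁ = nRT₁/P₁ = 5.78×8.314×396/407 = 46.8 L.
Polytropic n=1.15: T₂ = T₁(V₁/V₂)^(n−1) = 396×(0.183)^0.15 = 307 K; P₂ = P₁(V₁/V₂)^n = 57.9 kPa.
For an ideal gas ΔU = nCvΔT with Cv = (5/2)R = 20.8 J/(mol·K).
ΔU = 5.78×20.8×(307−396) = -10700 J.

-10700 J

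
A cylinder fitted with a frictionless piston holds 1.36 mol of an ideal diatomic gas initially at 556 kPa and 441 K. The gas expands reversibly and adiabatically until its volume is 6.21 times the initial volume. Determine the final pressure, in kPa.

43.1 kPa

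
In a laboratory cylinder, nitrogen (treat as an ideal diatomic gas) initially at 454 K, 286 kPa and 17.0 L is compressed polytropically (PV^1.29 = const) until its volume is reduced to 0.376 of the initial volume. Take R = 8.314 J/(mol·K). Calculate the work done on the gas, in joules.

n = P₁V₁/(RT₁) = 286×17.0/(8.314×454) = 1.29 mol.
Polytropic n=1.29: T₂ = T₁(V₁/V₂)^(n−1) = 454×(2.66)^0.29 = 603 K; P₂ = P₁(V₁/V₂)^n = 1010 kPa.
W = (P₁V₁−P₂V₂)/(n−1) = (286×17.0−1010×6.39)/0.29 = -5500 J.
Work done on the gas = −W_by = 5500 J.

5500 J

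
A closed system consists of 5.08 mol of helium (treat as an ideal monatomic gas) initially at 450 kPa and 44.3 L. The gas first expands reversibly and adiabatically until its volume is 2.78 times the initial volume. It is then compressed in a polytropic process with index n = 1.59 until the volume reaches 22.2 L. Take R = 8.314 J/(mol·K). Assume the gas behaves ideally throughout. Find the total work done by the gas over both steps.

T₁ = P₁V₁/(nR) = 450×44.3/(5.08×8.314) = 472 K.
Step 1 — Adiabatic: TV^(γ−1) = const ⇒ T₂ = 472×(0.360)^0.667 = 239 K; PV^γ = const ⇒ P₂ = 81.9 kPa.
ΔU = nCvΔT = 5.08×12.5×(239−472) = -14800 J.
Q = 0 for an adiabatic process, so W = −ΔU = 14800 J.
State after step 1: P = 81.9 kPa, V = 123 L, T = 239 K.
Step 2 — Polytropic n=1.59: T₂ = T₁(V₁/V₂)^(n−1) = 239×(5.55)^0.59 = 656 K; P₂ = P₁(V₁/V₂)^n = 1250 kPa.
W = (P₁V₁−P₂V₂)/(n−1) = (81.9×123−1250×22.2)/0.59 = -29900 J.
ΔU = nCvΔT = 5.08×12.5×(656−239) = 26400 J.
Q = ΔU + W = -3440 J.
Net over both steps: W = -15100 J, Q = -3440 J, ΔU = 11700 J.

-15100 J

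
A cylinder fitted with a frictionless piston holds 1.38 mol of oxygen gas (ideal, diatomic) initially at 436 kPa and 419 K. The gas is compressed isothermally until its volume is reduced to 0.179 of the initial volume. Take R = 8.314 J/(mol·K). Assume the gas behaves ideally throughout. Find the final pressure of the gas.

2440 kPa

V₁ = nRT₁/P₁ = 1.38×8.314×419/436 = 11.0 L.
Isothermal: T stays 419 K; PV = const ⇒ V₂ = 1.97 L, P₂ = 2440 kPa.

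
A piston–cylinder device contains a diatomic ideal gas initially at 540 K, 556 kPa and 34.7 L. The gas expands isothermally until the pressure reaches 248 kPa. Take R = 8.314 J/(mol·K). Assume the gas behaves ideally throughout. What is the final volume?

77.8 L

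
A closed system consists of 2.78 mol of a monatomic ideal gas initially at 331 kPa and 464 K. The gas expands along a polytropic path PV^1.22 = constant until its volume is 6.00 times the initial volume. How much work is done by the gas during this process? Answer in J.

15900 J

V₁ = nRT₁/P₁ = 2.78×8.314×464/331 = 32.4 L.
Polytropic n=1.22: T₂ = T₁(V₁/V₂)^(n−1) = 464×(0.167)^0.22 = 313 K; P₂ = P₁(V₁/V₂)^n = 37.2 kPa.
W = (P₁V₁−P₂V₂)/(n−1) = (331×32.4−37.2×194)/0.22 = 15900 J.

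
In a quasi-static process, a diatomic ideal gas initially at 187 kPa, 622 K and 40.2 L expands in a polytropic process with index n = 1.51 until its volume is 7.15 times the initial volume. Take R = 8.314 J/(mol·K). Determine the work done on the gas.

n = P₁V₁/(RT₁) = 187×40.2/(8.314×622) = 1.45 mol.
Polytropic n=1.51: T₂ = T₁(V₁/V₂)^(n−1) = 622×(0.140)^0.51 = 228 K; P₂ = P₁(V₁/V₂)^n = 9.59 kPa.
W = (P₁V₁−P₂V₂)/(n−1) = (187×40.2−9.59×287)/0.51 = 9330 J.
Work done on the gas = −W_by = -9330 J.

-9330 J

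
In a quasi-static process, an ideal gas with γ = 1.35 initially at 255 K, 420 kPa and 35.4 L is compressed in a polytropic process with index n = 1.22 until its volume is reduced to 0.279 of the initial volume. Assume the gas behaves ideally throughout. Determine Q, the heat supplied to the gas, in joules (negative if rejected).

-8140 J

n = P₁V₁/(RT₁) = 420×35.4/(8.314×255) = 7.01 mol.
Polytropic n=1.22: T₂ = T₁(V₁/V₂)^(n−1) = 255×(3.58)^0.22 = 338 K; P₂ = P₁(V₁/V₂)^n = 1990 kPa.
W = (P₁V₁−P₂V₂)/(n−1) = (420×35.4−1990×9.88)/0.22 = -21900 J.
ΔU = nCvΔT = 7.01×23.8×(338−255) = 13800 J.
Q = ΔU + W = -8140 J.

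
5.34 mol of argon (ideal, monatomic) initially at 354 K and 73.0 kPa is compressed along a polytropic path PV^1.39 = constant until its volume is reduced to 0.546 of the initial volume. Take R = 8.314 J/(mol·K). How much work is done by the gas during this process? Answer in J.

-10700 J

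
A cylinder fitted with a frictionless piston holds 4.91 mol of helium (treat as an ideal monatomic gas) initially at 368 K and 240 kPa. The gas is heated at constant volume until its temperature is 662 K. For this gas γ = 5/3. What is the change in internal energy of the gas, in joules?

18000 J

V₁ = nRT₁/P₁ = 4.91×8.314×368/240 = 62.6 L.
Isochoric: V stays 62.6 L; P/T = const ⇒ T₂ = 662 K, P₂ = 432 kPa.
For an ideal gas ΔU = nCvΔT with Cv = (3/2)R = 12.5 J/(mol·K).
ΔU = 4.91×12.5×(662−368) = 18000 J.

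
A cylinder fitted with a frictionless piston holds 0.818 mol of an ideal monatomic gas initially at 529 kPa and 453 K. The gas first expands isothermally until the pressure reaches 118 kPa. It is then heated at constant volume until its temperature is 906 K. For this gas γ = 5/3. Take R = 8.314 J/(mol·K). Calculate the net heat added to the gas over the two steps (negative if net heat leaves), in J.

V₁ = nRT₁/P₁ = 0.818×8.314×453/529 = 5.82 L.
Step 1 — Isothermal: T stays 453 K; PV = const ⇒ V₂ = 26.1 L, P₂ = 118 kPa.
ΔU = 0 (ideal gas, T constant).
W = nRT ln(V₂/V₁) = 0.818×8.314×453×ln(4.48) = 4620 J.
Q = ΔU + W = 4620 J.
State after step 1: P = 118 kPa, V = 26.1 L, T = 453 K.
Step 2 — Isochoric: V stays 26.1 L; P/T = const ⇒ T₂ = 906 K, P₂ = 236 kPa.
W = 0 (no volume change).
ΔU = nCvΔT = 0.818×12.5×(906−453) = 4620 J.
Q = ΔU = 4620 J.
Net over both steps: W = 4620 J, Q = 9240 J, ΔU = 4620 J.

9240 J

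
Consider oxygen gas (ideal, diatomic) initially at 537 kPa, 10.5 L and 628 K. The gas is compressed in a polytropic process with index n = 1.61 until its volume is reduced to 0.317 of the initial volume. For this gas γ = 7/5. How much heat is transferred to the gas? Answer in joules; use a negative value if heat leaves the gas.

n = P₁V₁/(RT₁) = 537×10.5/(8.314×628) = 1.08 mol.
Polytropic n=1.61: T₂ = T₁(V₁/V₂)^(n−1) = 628×(3.15)^0.61 = 1270 K; P₂ = P₁(V₁/V₂)^n = 3410 kPa.
W = (P₁V₁−P₂V₂)/(n−1) = (537×10.5−3410×3.33)/0.61 = -9390 J.
ΔU = nCvΔT = 1.08×20.8×(1270−628) = 14300 J.
Q = ΔU + W = 4930 J.

4930 J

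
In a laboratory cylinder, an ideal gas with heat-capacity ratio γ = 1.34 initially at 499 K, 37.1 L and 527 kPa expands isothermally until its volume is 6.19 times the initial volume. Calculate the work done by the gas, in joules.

35600 J

n = P₁V₁/(RT₁) = 527×37.1/(8.314×499) = 4.71 mol.
Isothermal: T stays 499 K; PV = const ⇒ V₂ = 230 L, P₂ = 85.1 kPa.
W = nRT ln(V₂/V₁) = 4.71×8.314×499×ln(6.19) = 35600 J.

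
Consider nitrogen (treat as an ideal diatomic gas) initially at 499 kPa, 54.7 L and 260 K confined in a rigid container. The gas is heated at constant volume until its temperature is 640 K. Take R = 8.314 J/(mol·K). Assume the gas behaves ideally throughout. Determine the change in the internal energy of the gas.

99700 J

n = P₁V₁/(RT₁) = 499×54.7/(8.314×260) = 12.6 mol.
Isochoric: V stays 54.7 L; P/T = const ⇒ T₂ = 640 K, P₂ = 1230 kPa.
For an ideal gas ΔU = nCvΔT with Cv = (5/2)R = 20.8 J/(mol·K).
ΔU = 12.6×20.8×(640−260) = 99700 J.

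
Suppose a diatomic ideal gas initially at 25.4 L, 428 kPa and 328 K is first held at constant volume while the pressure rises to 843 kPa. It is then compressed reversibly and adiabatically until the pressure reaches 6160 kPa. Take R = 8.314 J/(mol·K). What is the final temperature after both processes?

1140 K

n = P₁V₁/(RT₁) = 428×25.4/(8.314×328) = 3.99 mol.
Step 1 — Isochoric: V stays 25.4 L; P/T = const ⇒ T₂ = 646 K, P₂ = 843 kPa.
W = 0 (no volume change).
ΔU = nCvΔT = 3.99×20.8×(646−328) = 26400 J.
Q = ΔU = 26400 J.
State after step 1: P = 843 kPa, V = 25.4 L, T = 646 K.
Step 2 — Adiabatic: T₂/T₁ = (P₂/P₁)^((γ−1)/γ) ⇒ T₂ = 646×(7.31)^0.286 = 1140 K; V₂ = 6.14 L.
ΔU = nCvΔT = 3.99×20.8×(1140−646) = 41000 J.
Q = 0 for an adiabatic process, so W = −ΔU = -41000 J.
Net over both steps: W = -41000 J, Q = 26400 J, ΔU = 67300 J.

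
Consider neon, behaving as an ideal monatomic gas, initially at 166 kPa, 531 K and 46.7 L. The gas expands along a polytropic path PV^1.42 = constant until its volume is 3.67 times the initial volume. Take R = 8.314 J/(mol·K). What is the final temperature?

308 K

Polytropic n=1.42: T₂ = T₁(V₁/V₂)^(n−1) = 531×(0.272)^0.42 = 308 K; P₂ = P₁(V₁/V₂)^n = 26.2 kPa.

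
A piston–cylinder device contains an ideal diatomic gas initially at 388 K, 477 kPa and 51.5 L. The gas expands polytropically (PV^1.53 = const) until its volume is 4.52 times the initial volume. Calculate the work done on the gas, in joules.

n = P₁V₁/(RT₁) = 477×51.5/(8.314×388) = 7.62 mol.
Polytropic n=1.53: T₂ = T₁(V₁/V₂)^(n−1) = 388×(0.221)^0.53 = 174 K; P₂ = P₁(V₁/V₂)^n = 47.4 kPa.
W = (P₁V₁−P₂V₂)/(n−1) = (477×51.5−47.4×233)/0.53 = 25500 J.
Work done on the gas = −W_by = -25500 J.

-25500 J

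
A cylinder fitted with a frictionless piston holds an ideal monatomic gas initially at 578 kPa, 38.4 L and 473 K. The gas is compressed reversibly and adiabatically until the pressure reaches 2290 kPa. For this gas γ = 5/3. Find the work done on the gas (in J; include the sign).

24500 J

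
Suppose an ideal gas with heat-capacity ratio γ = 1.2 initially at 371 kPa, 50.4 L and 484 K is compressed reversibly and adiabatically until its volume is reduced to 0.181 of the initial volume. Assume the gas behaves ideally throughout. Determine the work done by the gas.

-38100 J

n = P₁V₁/(RT₁) = 371×50.4/(8.314×484) = 4.65 mol.
Adiabatic: TV^(γ−1) = const ⇒ T₂ = 484×(5.52)^0.200 = 681 K; PV^γ = const ⇒ P₂ = 2890 kPa.
ΔU = nCvΔT = 4.65×41.6×(681−484) = 38100 J.
Q = 0 for an adiabatic process, so W = −ΔU = -38100 J.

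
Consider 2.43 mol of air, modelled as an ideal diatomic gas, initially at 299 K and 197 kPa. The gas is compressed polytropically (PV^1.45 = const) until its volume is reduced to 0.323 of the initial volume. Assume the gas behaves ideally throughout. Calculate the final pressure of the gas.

V₁ = nRT₁/P₁ = 2.43×8.314×299/197 = 30.7 L.
Polytropic n=1.45: T₂ = T₁(V₁/V₂)^(n−1) = 299×(3.10)^0.45 = 497 K; P₂ = P₁(V₁/V₂)^n = 1010 kPa.

1010 kPa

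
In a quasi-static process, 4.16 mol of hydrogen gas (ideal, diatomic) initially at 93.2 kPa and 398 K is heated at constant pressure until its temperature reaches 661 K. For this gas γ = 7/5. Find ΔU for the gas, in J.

22700 J

V₁ = nRT₁/P₁ = 4.16×8.314×398/93.2 = 148 L.
Isobaric: P stays 93.2 kPa; V/T = const ⇒ T₂ = 661 K, V₂ = 245 L.
For an ideal gas ΔU = nCvΔT with Cv = (5/2)R = 20.8 J/(mol·K).
ΔU = 4.16×20.8×(661−398) = 22700 J.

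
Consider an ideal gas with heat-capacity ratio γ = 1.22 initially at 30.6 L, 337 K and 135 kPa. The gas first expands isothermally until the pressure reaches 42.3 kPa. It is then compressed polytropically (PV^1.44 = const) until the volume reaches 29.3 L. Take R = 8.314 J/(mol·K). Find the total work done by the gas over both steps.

-1760 J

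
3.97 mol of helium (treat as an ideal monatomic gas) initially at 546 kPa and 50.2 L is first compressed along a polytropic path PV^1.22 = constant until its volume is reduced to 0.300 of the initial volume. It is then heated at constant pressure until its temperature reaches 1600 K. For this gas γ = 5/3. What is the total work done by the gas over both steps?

T₁ = P₁V₁/(nR) = 546×50.2/(3.97×8.314) = 830 K.
Step 1 — Polytropic n=1.22: T₂ = T₁(V₁/V₂)^(n−1) = 830×(3.33)^0.22 = 1080 K; P₂ = P₁(V₁/V₂)^n = 2370 kPa.
W = (P₁V₁−P₂V₂)/(n−1) = (546×50.2−2370×15.1)/0.22 = -37800 J.
ΔU = nCvΔT = 3.97×12.5×(1080−830) = 12500 J.
Q = ΔU + W = -25300 J.
State after step 1: P = 2370 kPa, V = 15.1 L, T = 1080 K.
Step 2 — Isobaric: P stays 2370 kPa; V/T = const ⇒ T₂ = 1600 K, V₂ = 22.3 L.
W = PΔV = 2370×(22.3−15.1) kPa·L = 17100 J.
ΔU = nCvΔT = 3.97×12.5×(1600−1080) = 25600 J.
Q = ΔU + W = nCpΔT = 42700 J.
Net over both steps: W = -20700 J, Q = 17400 J, ΔU = 38100 J.

-20700 J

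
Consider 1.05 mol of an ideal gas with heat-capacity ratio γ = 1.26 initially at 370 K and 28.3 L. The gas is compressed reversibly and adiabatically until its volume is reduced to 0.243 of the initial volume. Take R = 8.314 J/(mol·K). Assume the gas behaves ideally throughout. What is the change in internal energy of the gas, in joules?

5520 J

P₁ = nRT₁/V₁ = 1.05×8.314×370/28.3 = 114 kPa.
Adiabatic: TV^(γ−1) = const ⇒ T₂ = 370×(4.12)^0.260 = 534 K; PV^γ = const ⇒ P₂ = 679 kPa.
For an ideal gas ΔU = nCvΔT with Cv = R/(γ−1) = 32.0 J/(mol·K).
ΔU = 1.05×32.0×(534−370) = 5520 J.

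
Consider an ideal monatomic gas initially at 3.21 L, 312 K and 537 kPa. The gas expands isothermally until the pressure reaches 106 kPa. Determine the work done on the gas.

n = P₁V₁/(RT₁) = 537×3.21/(8.314×312) = 0.665 mol.
Isothermal: T stays 312 K; PV = const ⇒ V₂ = 16.3 L, P₂ = 106 kPa.
W = nRT ln(V₂/V₁) = 0.665×8.314×312×ln(5.07) = 2800 J.
Work done on the gas = −W_by = -2800 J.

-2800 J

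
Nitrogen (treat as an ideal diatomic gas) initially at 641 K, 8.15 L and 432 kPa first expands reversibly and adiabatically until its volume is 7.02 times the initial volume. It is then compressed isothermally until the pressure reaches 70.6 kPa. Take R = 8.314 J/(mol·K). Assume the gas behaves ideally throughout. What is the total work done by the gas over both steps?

3280 J

n = P₁V₁/(RT₁) = 432×8.15/(8.314×641) = 0.661 mol.
Step 1 — Adiabatic: TV^(γ−1) = const ⇒ T₂ = 641×(0.142)^0.400 = 294 K; PV^γ = const ⇒ P₂ = 28.2 kPa.
ΔU = nCvΔT = 0.661×20.8×(294−641) = -4770 J.
Q = 0 for an adiabatic process, so W = −ΔU = 4770 J.
State after step 1: P = 28.2 kPa, V = 57.2 L, T = 294 K.
Step 2 — Isothermal: T stays 294 K; PV = const ⇒ V₂ = 22.9 L, P₂ = 70.6 kPa.
ΔU = 0 (ideal gas, T constant).
W = nRT ln(V₂/V₁) = 0.661×8.314×294×ln(0.400) = -1480 J.
Q = ΔU + W = -1480 J.
Net over both steps: W = 3280 J, Q = -1480 J, ΔU = -4770 J.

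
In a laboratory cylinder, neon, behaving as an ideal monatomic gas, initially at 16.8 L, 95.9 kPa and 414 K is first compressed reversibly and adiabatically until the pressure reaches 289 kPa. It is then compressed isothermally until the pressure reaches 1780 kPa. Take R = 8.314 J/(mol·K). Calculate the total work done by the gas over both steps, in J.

n = P₁V₁/(RT₁) = 95.9×16.8/(8.314×414) = 0.468 mol.
Step 1 — Adiabatic: T₂/T₁ = (P₂/P₁)^((γ−1)/γ) ⇒ T₂ = 414×(3.01)^0.400 = 644 K; V₂ = 8.67 L.
ΔU = nCvΔT = 0.468×12.5×(644−414) = 1340 J.
Q = 0 for an adiabatic process, so W = −ΔU = -1340 J.
State after step 1: P = 289 kPa, V = 8.67 L, T = 644 K.
Step 2 — Isothermal: T stays 644 K; PV = const ⇒ V₂ = 1.41 L, P₂ = 1780 kPa.
ΔU = 0 (ideal gas, T constant).
W = nRT ln(V₂/V₁) = 0.468×8.314×644×ln(0.162) = -4550 J.
Q = ΔU + W = -4550 J.
Net over both steps: W = -5890 J, Q = -4550 J, ΔU = 1340 J.

-5890 J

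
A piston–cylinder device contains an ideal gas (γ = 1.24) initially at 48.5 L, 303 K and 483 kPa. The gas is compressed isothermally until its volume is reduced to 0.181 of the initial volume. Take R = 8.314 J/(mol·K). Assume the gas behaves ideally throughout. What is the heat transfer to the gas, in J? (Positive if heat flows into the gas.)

n = P₁V₁/(RT₁) = 483×48.5/(8.314×303) = 9.30 mol.
Isothermal: T stays 303 K; PV = const ⇒ V₂ = 8.78 L, P₂ = 2670 kPa.
ΔU = 0 (ideal gas, T constant).
W = nRT ln(V₂/V₁) = 9.30×8.314×303×ln(0.181) = -40000 J.
Q = ΔU + W = -40000 J.

-40000 J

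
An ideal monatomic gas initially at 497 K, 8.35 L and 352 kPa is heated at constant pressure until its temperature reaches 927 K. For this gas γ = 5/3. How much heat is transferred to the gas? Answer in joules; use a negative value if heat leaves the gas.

6360 J

n = P₁V₁/(RT₁) = 352×8.35/(8.314×497) = 0.711 mol.
Isobaric: P stays 352 kPa; V/T = const ⇒ T₂ = 927 K, V₂ = 15.6 L.
W = PΔV = 352×(15.6−8.35) kPa·L = 2540 J.
ΔU = nCvΔT = 0.711×12.5×(927−497) = 3810 J.
Q = ΔU + W = nCpΔT = 6360 J.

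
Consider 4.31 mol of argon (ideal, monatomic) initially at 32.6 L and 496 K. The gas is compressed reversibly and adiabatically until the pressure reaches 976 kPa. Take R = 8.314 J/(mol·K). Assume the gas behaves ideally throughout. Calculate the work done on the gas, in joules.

6990 J

P₁ = nRT₁/V₁ = 4.31×8.314×496/32.6 = 545 kPa.
Adiabatic: T₂/T₁ = (P₂/P₁)^((γ−1)/γ) ⇒ T₂ = 496×(1.79)^0.400 = 626 K; V₂ = 23.0 L.
ΔU = nCvΔT = 4.31×12.5×(626−496) = 6990 J.
Q = 0 for an adiabatic process, so W = −ΔU = -6990 J.
Work done on the gas = −W_by = 6990 J.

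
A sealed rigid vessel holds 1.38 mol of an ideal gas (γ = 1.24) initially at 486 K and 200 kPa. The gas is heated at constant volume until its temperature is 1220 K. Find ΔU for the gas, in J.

V₁ = nRT₁/P₁ = 1.38×8.314×486/200 = 27.9 L.
Isochoric: V stays 27.9 L; P/T = const ⇒ T₂ = 1220 K, P₂ = 502 kPa.
For an ideal gas ΔU = nCvΔT with Cv = R/(γ−1) = 34.6 J/(mol·K).
ΔU = 1.38×34.6×(1220−486) = 35100 J.

35100 J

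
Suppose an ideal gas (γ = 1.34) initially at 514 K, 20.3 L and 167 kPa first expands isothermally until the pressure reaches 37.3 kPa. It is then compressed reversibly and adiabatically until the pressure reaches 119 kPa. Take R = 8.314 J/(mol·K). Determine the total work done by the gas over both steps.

n = P₁V₁/(RT₁) = 167×20.3/(8.314×514) = 0.793 mol.
Step 1 — Isothermal: T stays 514 K; PV = const ⇒ V₂ = 90.9 L, P₂ = 37.3 kPa.
ΔU = 0 (ideal gas, T constant).
W = nRT ln(V₂/V₁) = 0.793×8.314×514×ln(4.48) = 5080 J.
Q = ΔU + W = 5080 J.
State after step 1: P = 37.3 kPa, V = 90.9 L, T = 514 K.
Step 2 — Adiabatic: T₂/T₁ = (P₂/P₁)^((γ−1)/γ) ⇒ T₂ = 514×(3.19)^0.254 = 690 K; V₂ = 38.2 L.
ΔU = nCvΔT = 0.793×24.5×(690−514) = 3410 J.
Q = 0 for an adiabatic process, so W = −ΔU = -3410 J.
Net over both steps: W = 1670 J, Q = 5080 J, ΔU = 3410 J.

1670 J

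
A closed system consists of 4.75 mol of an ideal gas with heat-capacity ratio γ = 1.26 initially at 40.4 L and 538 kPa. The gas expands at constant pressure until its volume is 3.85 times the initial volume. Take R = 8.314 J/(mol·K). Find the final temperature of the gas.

T₁ = P₁V₁/(nR) = 538×40.4/(4.75×8.314) = 550 K.
Isobaric: P stays 538 kPa; V/T = const ⇒ T₂ = 2120 K, V₂ = 156 L.

2120 K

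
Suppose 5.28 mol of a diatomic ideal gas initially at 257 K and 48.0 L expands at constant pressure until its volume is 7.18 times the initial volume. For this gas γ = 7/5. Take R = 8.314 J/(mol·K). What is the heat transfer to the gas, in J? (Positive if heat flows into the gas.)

P₁ = nRT₁/V₁ = 5.28×8.314×257/48.0 = 235 kPa.
Isobaric: P stays 235 kPa; V/T = const ⇒ T₂ = 1850 K, V₂ = 345 L.
W = PΔV = 235×(345−48.0) kPa·L = 69700 J.
ΔU = nCvΔT = 5.28×20.8×(1850−257) = 174000 J.
Q = ΔU + W = nCpΔT = 244000 J.

244000 J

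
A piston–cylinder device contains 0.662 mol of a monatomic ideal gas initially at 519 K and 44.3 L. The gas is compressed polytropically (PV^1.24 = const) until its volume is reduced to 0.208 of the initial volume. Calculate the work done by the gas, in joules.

-5450 J

P₁ = nRT₁/V₁ = 0.662×8.314×519/44.3 = 64.5 kPa.
Polytropic n=1.24: T₂ = T₁(V₁/V₂)^(n−1) = 519×(4.81)^0.24 = 757 K; P₂ = P₁(V₁/V₂)^n = 452 kPa.
W = (P₁V₁−P₂V₂)/(n−1) = (64.5×44.3−452×9.21)/0.24 = -5450 J.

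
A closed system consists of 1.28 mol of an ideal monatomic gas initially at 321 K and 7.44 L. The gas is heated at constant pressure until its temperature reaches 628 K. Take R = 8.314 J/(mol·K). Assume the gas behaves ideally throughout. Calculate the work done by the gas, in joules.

P₁ = nRT₁/V₁ = 1.28×8.314×321/7.44 = 459 kPa.
Isobaric: P stays 459 kPa; V/T = const ⇒ T₂ = 628 K, V₂ = 14.6 L.
W = PΔV = 459×(14.6−7.44) kPa·L = 3270 J.

3270 J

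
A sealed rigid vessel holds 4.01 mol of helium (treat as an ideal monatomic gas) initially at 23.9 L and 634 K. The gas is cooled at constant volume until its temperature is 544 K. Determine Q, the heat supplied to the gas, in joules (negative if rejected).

-4500 J

P₁ = nRT₁/V₁ = 4.01×8.314×634/23.9 = 884 kPa.
Isochoric: V stays 23.9 L; P/T = const ⇒ T₂ = 544 K, P₂ = 759 kPa.
W = 0 (no volume change).
ΔU = nCvΔT = 4.01×12.5×(544−634) = -4500 J.
Q = ΔU = -4500 J.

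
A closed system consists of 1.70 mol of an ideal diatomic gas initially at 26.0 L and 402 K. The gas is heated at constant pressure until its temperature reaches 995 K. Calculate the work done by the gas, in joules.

8380 J

P₁ = nRT₁/V₁ = 1.70×8.314×402/26.0 = 219 kPa.
Isobaric: P stays 219 kPa; V/T = const ⇒ T₂ = 995 K, V₂ = 64.4 L.
W = PΔV = 219×(64.4−26.0) kPa·L = 8380 J.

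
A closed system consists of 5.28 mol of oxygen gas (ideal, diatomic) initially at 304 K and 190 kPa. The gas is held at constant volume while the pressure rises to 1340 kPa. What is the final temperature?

V₁ = nRT₁/P₁ = 5.28×8.314×304/190 = 70.2 L.
Isochoric: V stays 70.2 L; P/T = const ⇒ T₂ = 2140 K, P₂ = 1340 kPa.

2140 K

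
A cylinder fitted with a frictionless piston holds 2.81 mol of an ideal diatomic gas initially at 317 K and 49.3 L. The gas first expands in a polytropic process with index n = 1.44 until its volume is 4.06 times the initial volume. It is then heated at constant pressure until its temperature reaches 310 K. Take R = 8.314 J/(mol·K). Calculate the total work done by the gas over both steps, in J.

11000 J

P₁ = nRT₁/V₁ = 2.81×8.314×317/49.3 = 150 kPa.
Step 1 — Polytropic n=1.44: T₂ = T₁(V₁/V₂)^(n−1) = 317×(0.246)^0.44 = 171 K; P₂ = P₁(V₁/V₂)^n = 20.0 kPa.
W = (P₁V₁−P₂V₂)/(n−1) = (150×49.3−20.0×200)/0.44 = 7750 J.
ΔU = nCvΔT = 2.81×20.8×(171−317) = -8520 J.
Q = ΔU + W = -775 J.
State after step 1: P = 20.0 kPa, V = 200 L, T = 171 K.
Step 2 — Isobaric: P stays 20.0 kPa; V/T = const ⇒ T₂ = 310 K, V₂ = 363 L.
W = PΔV = 20.0×(363−200) kPa·L = 3240 J.
ΔU = nCvΔT = 2.81×20.8×(310−171) = 8110 J.
Q = ΔU + W = nCpΔT = 11400 J.
Net over both steps: W = 11000 J, Q = 10600 J, ΔU = -409 J.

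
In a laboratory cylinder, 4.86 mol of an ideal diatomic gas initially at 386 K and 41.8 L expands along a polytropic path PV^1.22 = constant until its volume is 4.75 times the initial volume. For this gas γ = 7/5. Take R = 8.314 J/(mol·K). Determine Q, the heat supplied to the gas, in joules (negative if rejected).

9260 J

P₁ = nRT₁/V₁ = 4.86×8.314×386/41.8 = 373 kPa.
Polytropic n=1.22: T₂ = T₁(V₁/V₂)^(n−1) = 386×(0.211)^0.22 = 274 K; P₂ = P₁(V₁/V₂)^n = 55.8 kPa.
W = (P₁V₁−P₂V₂)/(n−1) = (373×41.8−55.8×199)/0.22 = 20600 J.
ΔU = nCvΔT = 4.86×20.8×(274−386) = -11300 J.
Q = ΔU + W = 9260 J.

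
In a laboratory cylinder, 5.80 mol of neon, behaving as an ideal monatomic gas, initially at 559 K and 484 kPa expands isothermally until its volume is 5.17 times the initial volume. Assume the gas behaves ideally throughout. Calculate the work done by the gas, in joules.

44300 J

V₁ = nRT₁/P₁ = 5.80×8.314×559/484 = 55.7 L.
Isothermal: T stays 559 K; PV = const ⇒ V₂ = 288 L, P₂ = 93.6 kPa.
W = nRT ln(V₂/V₁) = 5.80×8.314×559×ln(5.17) = 44300 J.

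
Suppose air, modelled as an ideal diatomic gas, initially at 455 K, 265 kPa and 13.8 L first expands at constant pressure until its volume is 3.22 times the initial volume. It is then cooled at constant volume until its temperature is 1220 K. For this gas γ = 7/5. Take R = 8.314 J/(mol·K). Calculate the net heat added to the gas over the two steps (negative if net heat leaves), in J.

23500 J

n = P₁V₁/(RT₁) = 265×13.8/(8.314×455) = 0.967 mol.
Step 1 — Isobaric: P stays 265 kPa; V/T = const ⇒ T₂ = 1470 K, V₂ = 44.4 L.
W = PΔV = 265×(44.4−13.8) kPa·L = 8120 J.
ΔU = nCvΔT = 0.967×20.8×(1470−455) = 20300 J.
Q = ΔU + W = nCpΔT = 28400 J.
State after step 1: P = 265 kPa, V = 44.4 L, T = 1470 K.
Step 2 — Isochoric: V stays 44.4 L; P/T = const ⇒ T₂ = 1220 K, P₂ = 221 kPa.
W = 0 (no volume change).
ΔU = nCvΔT = 0.967×20.8×(1220−1470) = -4920 J.
Q = ΔU = -4920 J.
Net over both steps: W = 8120 J, Q = 23500 J, ΔU = 15400 J.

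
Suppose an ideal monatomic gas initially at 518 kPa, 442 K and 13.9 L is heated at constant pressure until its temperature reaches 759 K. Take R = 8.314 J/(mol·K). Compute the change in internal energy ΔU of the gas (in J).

n = P₁V₁/(RT₁) = 518×13.9/(8.314×442) = 1.96 mol.
Isobaric: P stays 518 kPa; V/T = const ⇒ T₂ = 759 K, V₂ = 23.9 L.
For an ideal gas ΔU = nCvΔT with Cv = (3/2)R = 12.5 J/(mol·K).
ΔU = 1.96×12.5×(759−442) = 7750 J.

7750 J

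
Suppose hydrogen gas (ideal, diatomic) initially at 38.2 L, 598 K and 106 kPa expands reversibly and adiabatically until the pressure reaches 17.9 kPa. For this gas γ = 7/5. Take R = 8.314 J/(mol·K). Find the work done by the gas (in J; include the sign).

n = P₁V₁/(RT₁) = 106×38.2/(8.314×598) = 0.814 mol.
Adiabatic: T₂/T₁ = (P₂/P₁)^((γ−1)/γ) ⇒ T₂ = 598×(0.169)^0.286 = 360 K; V₂ = 136 L.
ΔU = nCvΔT = 0.814×20.8×(360−598) = -4030 J.
Q = 0 for an adiabatic process, so W = −ΔU = 4030 J.

4030 J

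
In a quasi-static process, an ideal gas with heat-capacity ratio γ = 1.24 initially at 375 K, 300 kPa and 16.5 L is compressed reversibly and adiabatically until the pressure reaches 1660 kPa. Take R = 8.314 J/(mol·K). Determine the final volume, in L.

Adiabatic: T₂/T₁ = (P₂/P₁)^((γ−1)/γ) ⇒ T₂ = 375×(5.53)^0.194 = 522 K; V₂ = 4.15 L.

4.15 L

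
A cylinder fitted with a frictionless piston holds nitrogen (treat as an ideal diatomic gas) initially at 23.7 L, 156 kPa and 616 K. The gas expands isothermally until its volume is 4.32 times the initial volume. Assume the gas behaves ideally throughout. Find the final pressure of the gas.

36.1 kPa

Isothermal: T stays 616 K; PV = const ⇒ V₂ = 102 L, P₂ = 36.1 kPa.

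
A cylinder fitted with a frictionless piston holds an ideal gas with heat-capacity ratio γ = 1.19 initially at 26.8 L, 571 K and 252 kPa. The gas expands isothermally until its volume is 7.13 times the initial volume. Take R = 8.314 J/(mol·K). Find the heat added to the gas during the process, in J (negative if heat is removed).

13300 J

n = P₁V₁/(RT₁) = 252×26.8/(8.314×571) = 1.42 mol.
Isothermal: T stays 571 K; PV = const ⇒ V₂ = 191 L, P₂ = 35.3 kPa.
ΔU = 0 (ideal gas, T constant).
W = nRT ln(V₂/V₁) = 1.42×8.314×571×ln(7.13) = 13300 J.
Q = ΔU + W = 13300 J.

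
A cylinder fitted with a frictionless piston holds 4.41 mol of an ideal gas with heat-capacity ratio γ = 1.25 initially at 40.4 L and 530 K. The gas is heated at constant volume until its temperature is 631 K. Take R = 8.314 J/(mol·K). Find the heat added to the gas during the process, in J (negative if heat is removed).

P₁ = nRT₁/V₁ = 4.41×8.314×530/40.4 = 481 kPa.
Isochoric: V stays 40.4 L; P/T = const ⇒ T₂ = 631 K, P₂ = 573 kPa.
W = 0 (no volume change).
ΔU = nCvΔT = 4.41×33.3×(631−530) = 14800 J.
Q = ΔU = 14800 J.

14800 J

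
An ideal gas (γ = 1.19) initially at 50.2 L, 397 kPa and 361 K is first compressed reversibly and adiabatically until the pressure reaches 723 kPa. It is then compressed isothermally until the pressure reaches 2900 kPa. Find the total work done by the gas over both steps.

-41000 J

n = P₁V₁/(RT₁) = 397×50.2/(8.314×361) = 6.64 mol.
Step 1 — Adiabatic: T₂/T₁ = (P₂/P₁)^((γ−1)/γ) ⇒ T₂ = 361×(1.82)^0.160 = 397 K; V₂ = 30.3 L.
ΔU = nCvΔT = 6.64×43.8×(397−361) = 10500 J.
Q = 0 for an adiabatic process, so W = −ΔU = -10500 J.
State after step 1: P = 723 kPa, V = 30.3 L, T = 397 K.
Step 2 — Isothermal: T stays 397 K; PV = const ⇒ V₂ = 7.56 L, P₂ = 2900 kPa.
ΔU = 0 (ideal gas, T constant).
W = nRT ln(V₂/V₁) = 6.64×8.314×397×ln(0.249) = -30500 J.
Q = ΔU + W = -30500 J.
Net over both steps: W = -41000 J, Q = -30500 J, ΔU = 10500 J.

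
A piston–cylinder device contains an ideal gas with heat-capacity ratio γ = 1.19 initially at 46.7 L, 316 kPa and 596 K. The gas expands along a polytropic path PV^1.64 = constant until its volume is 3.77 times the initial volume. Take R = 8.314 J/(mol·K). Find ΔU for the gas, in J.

n = P₁V₁/(RT₁) = 316×46.7/(8.314×596) = 2.98 mol.
Polytropic n=1.64: T₂ = T₁(V₁/V₂)^(n−1) = 596×(0.265)^0.64 = 255 K; P₂ = P₁(V₁/V₂)^n = 35.8 kPa.
For an ideal gas ΔU = nCvΔT with Cv = R/(γ−1) = 43.8 J/(mol·K).
ΔU = 2.98×43.8×(255−596) = -44500 J.

-44500 J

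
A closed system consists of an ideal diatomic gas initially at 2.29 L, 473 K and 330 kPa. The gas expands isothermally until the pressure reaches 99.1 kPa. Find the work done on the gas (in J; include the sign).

-909 J

n = P₁V₁/(RT₁) = 330×2.29/(8.314×473) = 0.192 mol.
Isothermal: T stays 473 K; PV = const ⇒ V₂ = 7.63 L, P₂ = 99.1 kPa.
W = nRT ln(V₂/V₁) = 0.192×8.314×473×ln(3.33) = 909 J.
Work done on the gas = −W_by = -909 J.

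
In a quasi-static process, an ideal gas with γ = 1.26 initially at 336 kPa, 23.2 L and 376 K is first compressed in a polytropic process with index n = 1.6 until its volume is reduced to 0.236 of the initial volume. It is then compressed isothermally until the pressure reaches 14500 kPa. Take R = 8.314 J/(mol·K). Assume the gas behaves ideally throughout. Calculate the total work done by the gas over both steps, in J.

n = P₁V₁/(RT₁) = 336×23.2/(8.314×376) = 2.49 mol.
Step 1 — Polytropic n=1.6: T₂ = T₁(V₁/V₂)^(n−1) = 376×(4.24)^0.60 = 894 K; P₂ = P₁(V₁/V₂)^n = 3390 kPa.
W = (P₁V₁−P₂V₂)/(n−1) = (336×23.2−3390×5.48)/0.60 = -17900 J.
ΔU = nCvΔT = 2.49×32.0×(894−376) = 41300 J.
Q = ΔU + W = 23400 J.
State after step 1: P = 3390 kPa, V = 5.48 L, T = 894 K.
Step 2 — Isothermal: T stays 894 K; PV = const ⇒ V₂ = 1.28 L, P₂ = 14500 kPa.
ΔU = 0 (ideal gas, T constant).
W = nRT ln(V₂/V₁) = 2.49×8.314×894×ln(0.234) = -27000 J.
Q = ΔU + W = -27000 J.
Net over both steps: W = -44900 J, Q = -3550 J, ΔU = 41300 J.

-44900 J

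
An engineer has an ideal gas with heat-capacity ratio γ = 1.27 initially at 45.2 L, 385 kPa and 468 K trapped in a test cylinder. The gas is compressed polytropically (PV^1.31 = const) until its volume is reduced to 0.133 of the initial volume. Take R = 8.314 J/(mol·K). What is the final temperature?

875 K

Polytropic n=1.31: T₂ = T₁(V₁/V₂)^(n−1) = 468×(7.52)^0.31 = 875 K; P₂ = P₁(V₁/V₂)^n = 5410 kPa.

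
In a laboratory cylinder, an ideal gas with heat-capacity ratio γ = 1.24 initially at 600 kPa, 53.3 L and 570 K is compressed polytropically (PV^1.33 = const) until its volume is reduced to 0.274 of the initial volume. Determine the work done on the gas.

n = P₁V₁/(RT₁) = 600×53.3/(8.314×570) = 6.75 mol.
Polytropic n=1.33: T₂ = T₁(V₁/V₂)^(n−1) = 570×(3.65)^0.33 = 874 K; P₂ = P₁(V₁/V₂)^n = 3360 kPa.
W = (P₁V₁−P₂V₂)/(n−1) = (600×53.3−3360×14.6)/0.33 = -51700 J.
Work done on the gas = −W_by = 51700 J.

51700 J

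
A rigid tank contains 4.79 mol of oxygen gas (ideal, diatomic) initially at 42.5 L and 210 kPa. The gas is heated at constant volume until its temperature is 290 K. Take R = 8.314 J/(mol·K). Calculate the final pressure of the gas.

T₁ = P₁V₁/(nR) = 210×42.5/(4.79×8.314) = 224 K.
Isochoric: V stays 42.5 L; P/T = const ⇒ T₂ = 290 K, P₂ = 272 kPa.

272 kPa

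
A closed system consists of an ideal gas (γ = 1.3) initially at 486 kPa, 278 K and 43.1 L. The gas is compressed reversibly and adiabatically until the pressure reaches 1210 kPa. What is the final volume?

21.4 L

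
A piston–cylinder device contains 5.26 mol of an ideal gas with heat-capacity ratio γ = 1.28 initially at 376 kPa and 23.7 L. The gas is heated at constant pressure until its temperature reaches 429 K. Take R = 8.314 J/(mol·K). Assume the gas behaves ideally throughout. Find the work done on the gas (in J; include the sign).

T₁ = P₁V₁/(nR) = 376×23.7/(5.26×8.314) = 204 K.
Isobaric: P stays 376 kPa; V/T = const ⇒ T₂ = 429 K, V₂ = 49.9 L.
W = PΔV = 376×(49.9−23.7) kPa·L = 9850 J.
Work done on the gas = −W_by = -9850 J.

-9850 J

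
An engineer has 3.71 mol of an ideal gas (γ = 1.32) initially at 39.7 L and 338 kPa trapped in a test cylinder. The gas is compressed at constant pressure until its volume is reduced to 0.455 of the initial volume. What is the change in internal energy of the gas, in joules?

-22900 J

T₁ = P₁V₁/(nR) = 338×39.7/(3.71×8.314) = 435 K.
Isobaric: P stays 338 kPa; V/T = const ⇒ T₂ = 198 K, V₂ = 18.1 L.
For an ideal gas ΔU = nCvΔT with Cv = R/(γ−1) = 26.0 J/(mol·K).
ΔU = 3.71×26.0×(198−435) = -22900 J.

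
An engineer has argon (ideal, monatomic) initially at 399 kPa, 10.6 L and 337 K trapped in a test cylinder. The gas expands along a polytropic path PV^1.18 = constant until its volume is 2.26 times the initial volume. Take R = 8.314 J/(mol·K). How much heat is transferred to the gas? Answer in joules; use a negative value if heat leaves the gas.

2340 J

n = P₁V₁/(RT₁) = 399×10.6/(8.314×337) = 1.51 mol.
Polytropic n=1.18: T₂ = T₁(V₁/V₂)^(n−1) = 337×(0.442)^0.18 = 291 K; P₂ = P₁(V₁/V₂)^n = 152 kPa.
W = (P₁V₁−P₂V₂)/(n−1) = (399×10.6−152×24.0)/0.18 = 3210 J.
ΔU = nCvΔT = 1.51×12.5×(291−337) = -866 J.
Q = ΔU + W = 2340 J.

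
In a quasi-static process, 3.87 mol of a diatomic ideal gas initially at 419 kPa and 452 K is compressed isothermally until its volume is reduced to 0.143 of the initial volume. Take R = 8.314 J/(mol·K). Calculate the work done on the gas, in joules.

V₁ = nRT₁/P₁ = 3.87×8.314×452/419 = 34.7 L.
Isothermal: T stays 452 K; PV = const ⇒ V₂ = 4.96 L, P₂ = 2930 kPa.
W = nRT ln(V₂/V₁) = 3.87×8.314×452×ln(0.143) = -28300 J.
Work done on the gas = −W_by = 28300 J.

28300 J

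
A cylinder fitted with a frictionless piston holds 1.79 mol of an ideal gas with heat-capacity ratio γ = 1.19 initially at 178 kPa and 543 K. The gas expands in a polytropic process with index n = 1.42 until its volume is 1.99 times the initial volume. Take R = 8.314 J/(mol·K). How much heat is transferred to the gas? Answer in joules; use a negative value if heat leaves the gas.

-5850 J

V₁ = nRT₁/P₁ = 1.79×8.314×543/178 = 45.4 L.
Polytropic n=1.42: T₂ = T₁(V₁/V₂)^(n−1) = 543×(0.503)^0.42 = 407 K; P₂ = P₁(V₁/V₂)^n = 67.0 kPa.
W = (P₁V₁−P₂V₂)/(n−1) = (178×45.4−67.0×90.3)/0.42 = 4830 J.
ΔU = nCvΔT = 1.79×43.8×(407−543) = -10700 J.
Q = ΔU + W = -5850 J.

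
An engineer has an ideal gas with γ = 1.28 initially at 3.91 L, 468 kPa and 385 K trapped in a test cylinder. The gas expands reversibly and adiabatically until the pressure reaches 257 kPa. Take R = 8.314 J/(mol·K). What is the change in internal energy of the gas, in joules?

n = P₁V₁/(RT₁) = 468×3.91/(8.314×385) = 0.572 mol.
Adiabatic: T₂/T₁ = (P₂/P₁)^((γ−1)/γ) ⇒ T₂ = 385×(0.549)^0.219 = 338 K; V₂ = 6.25 L.
For an ideal gas ΔU = nCvΔT with Cv = R/(γ−1) = 29.7 J/(mol·K).
ΔU = 0.572×29.7×(338−385) = -803 J.

-803 J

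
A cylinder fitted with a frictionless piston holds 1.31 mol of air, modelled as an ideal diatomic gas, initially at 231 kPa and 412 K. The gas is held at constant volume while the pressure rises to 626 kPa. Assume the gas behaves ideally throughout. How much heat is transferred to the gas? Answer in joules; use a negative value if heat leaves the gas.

19200 J

V₁ = nRT₁/P₁ = 1.31×8.314×412/231 = 19.4 L.
Isochoric: V stays 19.4 L; P/T = const ⇒ T₂ = 1120 K, P₂ = 626 kPa.
W = 0 (no volume change).
ΔU = nCvΔT = 1.31×20.8×(1120−412) = 19200 J.
Q = ΔU = 19200 J.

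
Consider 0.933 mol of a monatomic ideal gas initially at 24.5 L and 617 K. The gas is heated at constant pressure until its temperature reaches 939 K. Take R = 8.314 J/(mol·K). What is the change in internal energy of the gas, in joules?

P₁ = nRT₁/V₁ = 0.933×8.314×617/24.5 = 195 kPa.
Isobaric: P stays 195 kPa; V/T = const ⇒ T₂ = 939 K, V₂ = 37.3 L.
For an ideal gas ΔU = nCvΔT with Cv = (3/2)R = 12.5 J/(mol·K).
ΔU = 0.933×12.5×(939−617) = 3750 J.

3750 J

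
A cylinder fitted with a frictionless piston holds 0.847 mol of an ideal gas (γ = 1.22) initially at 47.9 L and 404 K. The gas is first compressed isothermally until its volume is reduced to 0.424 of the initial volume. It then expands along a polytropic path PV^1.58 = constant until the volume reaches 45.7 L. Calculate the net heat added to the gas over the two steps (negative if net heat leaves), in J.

-5450 J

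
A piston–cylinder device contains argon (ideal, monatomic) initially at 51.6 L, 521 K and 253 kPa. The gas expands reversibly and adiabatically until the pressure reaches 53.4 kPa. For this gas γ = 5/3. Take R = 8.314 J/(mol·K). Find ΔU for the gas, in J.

n = P₁V₁/(RT₁) = 253×51.6/(8.314×521) = 3.01 mol.
Adiabatic: T₂/T₁ = (P₂/P₁)^((γ−1)/γ) ⇒ T₂ = 521×(0.211)^0.400 = 280 K; V₂ = 131 L.
For an ideal gas ΔU = nCvΔT with Cv = (3/2)R = 12.5 J/(mol·K).
ΔU = 3.01×12.5×(280−521) = -9070 J.

-9070 J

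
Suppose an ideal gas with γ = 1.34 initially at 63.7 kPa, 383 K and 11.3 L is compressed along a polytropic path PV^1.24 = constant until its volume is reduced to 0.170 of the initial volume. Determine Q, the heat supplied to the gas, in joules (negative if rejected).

-468 J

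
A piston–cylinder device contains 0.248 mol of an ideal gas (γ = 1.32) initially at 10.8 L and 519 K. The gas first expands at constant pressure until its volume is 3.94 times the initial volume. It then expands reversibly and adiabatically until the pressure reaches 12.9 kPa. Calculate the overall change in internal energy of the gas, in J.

4690 J

P₁ = nRT₁/V₁ = 0.248×8.314×519/10.8 = 99.1 kPa.
Step 1 — Isobaric: P stays 99.1 kPa; V/T = const ⇒ T₂ = 2040 K, V₂ = 42.6 L.
W = PΔV = 99.1×(42.6−10.8) kPa·L = 3150 J.
ΔU = nCvΔT = 0.248×26.0×(2040−519) = 9830 J.
Q = ΔU + W = nCpΔT = 13000 J.
State after step 1: P = 99.1 kPa, V = 42.6 L, T = 2040 K.
Step 2 — Adiabatic: T₂/T₁ = (P₂/P₁)^((γ−1)/γ) ⇒ T₂ = 2040×(0.130)^0.242 = 1250 K; V₂ = 199 L.
ΔU = nCvΔT = 0.248×26.0×(1250−2040) = -5140 J.
Q = 0 for an adiabatic process, so W = −ΔU = 5140 J.
Net over both steps: W = 8280 J, Q = 13000 J, ΔU = 4690 J.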